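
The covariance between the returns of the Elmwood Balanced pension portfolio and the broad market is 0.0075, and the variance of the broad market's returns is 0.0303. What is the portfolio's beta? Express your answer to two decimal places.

0.25

β = Cov(Rp, Rm) / Var(Rm) = 0.0075 / 0.0303 = 0.2475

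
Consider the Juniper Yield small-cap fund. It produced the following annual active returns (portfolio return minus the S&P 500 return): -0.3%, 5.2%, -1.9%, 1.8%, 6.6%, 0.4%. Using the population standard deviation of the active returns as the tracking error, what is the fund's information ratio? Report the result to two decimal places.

r̄ = (-0.3 + 5.2 − 1.9 + 1.8 + 6.6 + 0.4) / 6 = 11.80 / 6 = 1.9667%
Population σ = √[Σ(r − r̄)² / 6] = √[54.4933 / 6] = √9.0822 = 3.0137%
IR = r̄ / tracking error = 1.9667 / 3.0137 = 0.6526

0.65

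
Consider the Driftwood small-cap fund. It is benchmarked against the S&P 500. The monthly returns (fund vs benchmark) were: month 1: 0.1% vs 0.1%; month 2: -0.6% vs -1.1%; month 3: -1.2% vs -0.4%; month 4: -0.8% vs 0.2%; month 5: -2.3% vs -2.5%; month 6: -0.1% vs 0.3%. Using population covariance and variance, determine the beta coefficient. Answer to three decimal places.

r̄p = -0.8167%,  r̄m = -0.5667%
Cov = Σ(rp − r̄p)(rm − r̄m) / 6 = 0.6556
Var(rm) = Σ(rm − r̄m)² / 6 = 0.9722
β = Cov / Var = 0.6556 / 0.9722 = 0.6743

0.674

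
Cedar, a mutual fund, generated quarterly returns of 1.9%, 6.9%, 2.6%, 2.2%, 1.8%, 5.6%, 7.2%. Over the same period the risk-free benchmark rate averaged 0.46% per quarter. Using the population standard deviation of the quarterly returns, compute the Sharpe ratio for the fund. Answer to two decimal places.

r̄ = (1.9 + 6.9 + 2.6 + 2.2 + 1.8 + 5.6 + 7.2) / 7 = 28.20 / 7 = 4.0286%
Σ(r − r̄)² = (1.9 − 4.0286)² + (6.9 − 4.0286)² + … = 35.6543
population σ = √(35.6543 / 7) = √5.0935 = 2.2569%
Sharpe = (r̄ − rf) / σ = (4.0286 − 0.46) / 2.2569 = 3.5686 / 2.2569 = 1.5812

1.58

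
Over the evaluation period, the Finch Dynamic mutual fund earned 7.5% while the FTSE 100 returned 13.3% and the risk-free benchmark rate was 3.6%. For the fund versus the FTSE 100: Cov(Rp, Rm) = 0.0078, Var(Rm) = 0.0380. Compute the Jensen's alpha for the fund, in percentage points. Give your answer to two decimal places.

β = Cov / Var = 0.0078 / 0.0380 = 0.2053
E[R] = Rf + β(Rm − Rf) = 3.6% + 0.2053 × (13.3% − 3.6%) = 5.5914%
α = Rp − E[R] = 7.5% − 5.5914% = 1.9086

1.91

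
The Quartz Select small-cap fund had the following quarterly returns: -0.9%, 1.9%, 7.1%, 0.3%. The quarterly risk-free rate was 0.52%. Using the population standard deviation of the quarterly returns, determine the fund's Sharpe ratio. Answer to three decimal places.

r̄ = (-0.9 + 1.9 + 7.1 + 0.3) / 4 = 8.40 / 4 = 2.1000%
Population σ = √[Σ(r − r̄)² / 4] = √[37.2800 / 4] = √9.3200 = 3.0529%
Sharpe = (r̄ − rf) / σ = (2.1000 − 0.52) / 3.0529 = 1.5800 / 3.0529 = 0.5175

0.518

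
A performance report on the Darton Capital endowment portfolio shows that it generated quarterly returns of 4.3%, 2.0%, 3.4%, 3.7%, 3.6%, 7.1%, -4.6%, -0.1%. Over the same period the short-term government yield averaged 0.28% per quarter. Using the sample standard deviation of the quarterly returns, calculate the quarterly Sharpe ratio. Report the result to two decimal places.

μ = (4.3 + 2 + 3.4 + 3.7 + 3.6 + 7.1 − 4.6 − 0.1) / 8 = 2.4250%
Sample std dev = √[85.2350 / 7] = 3.4895%
Sharpe = (μ − rf) / σ = (2.4250 − 0.28) / 3.4895 = 2.1450 / 3.4895 = 0.6147

0.61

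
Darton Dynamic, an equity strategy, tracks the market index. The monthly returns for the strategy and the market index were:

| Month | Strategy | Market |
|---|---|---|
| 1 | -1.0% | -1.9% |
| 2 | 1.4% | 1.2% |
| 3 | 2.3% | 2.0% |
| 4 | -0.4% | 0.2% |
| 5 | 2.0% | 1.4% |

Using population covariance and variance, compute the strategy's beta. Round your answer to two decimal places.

0.90

r̄p = 0.8600%,  r̄m = 0.5800%
Cov = Σ(rp − r̄p)(rm − r̄m) / 5 = 1.6812
Var(rm) = Σ(rm − r̄m)² / 5 = 1.8736
β = Cov / Var = 1.6812 / 1.8736 = 0.8973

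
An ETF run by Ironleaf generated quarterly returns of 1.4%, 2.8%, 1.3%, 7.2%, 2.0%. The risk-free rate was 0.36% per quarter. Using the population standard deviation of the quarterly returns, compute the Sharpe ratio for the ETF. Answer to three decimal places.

r̄ = (1.4 + 2.8 + 1.3 + 7.2 + 2) / 5 = 14.70 / 5 = 2.9400%
Population std dev = √[24.1120 / 5] = 2.1960%
Sharpe = (r̄ − rf) / σ = (2.9400 − 0.36) / 2.1960 = 2.5800 / 2.1960 = 1.1749

1.175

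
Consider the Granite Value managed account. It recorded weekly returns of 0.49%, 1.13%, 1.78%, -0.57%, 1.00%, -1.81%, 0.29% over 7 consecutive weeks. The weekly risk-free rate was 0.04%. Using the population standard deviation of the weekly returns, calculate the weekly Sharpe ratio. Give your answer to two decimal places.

μ = (0.49 + 1.13 + 1.78 − 0.57 + 1 − 1.81 + 0.29) / 7 = 2.310 / 7 = 0.3300%
Population std dev = √[8.6082 / 7] = 1.1089%
Sharpe = (μ − rf) / σ = (0.3300 − 0.04) / 1.1089 = 0.2900 / 1.1089 = 0.2615

0.26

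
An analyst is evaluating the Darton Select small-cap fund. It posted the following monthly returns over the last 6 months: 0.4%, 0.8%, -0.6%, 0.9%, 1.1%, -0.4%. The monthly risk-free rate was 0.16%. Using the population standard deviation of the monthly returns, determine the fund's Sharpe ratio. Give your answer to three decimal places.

0.318

Mean return μ = 2.20 / 6 = 0.3667%
Σ(r − μ)² = (0.4 − 0.3667)² + (0.8 − 0.3667)² + (-0.6 − 0.3667)² + … = 2.5333
population σ = √(2.5333 / 6) = √0.4222 = 0.6498%
Sharpe = (μ − rf) / σ = (0.3667 − 0.16) / 0.6498 = 0.2067 / 0.6498 = 0.3181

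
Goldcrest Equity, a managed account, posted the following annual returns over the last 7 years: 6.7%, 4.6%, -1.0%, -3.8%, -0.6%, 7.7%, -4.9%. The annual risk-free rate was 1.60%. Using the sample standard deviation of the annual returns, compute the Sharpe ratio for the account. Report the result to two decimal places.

-0.07

Mean return r̄ = 8.70 / 7 = 1.2429%
Σ(r − r̄)² = 154.3371; sample σ = √(154.3371/6) = 5.0718%
Sharpe = (r̄ − rf) / σ = (1.2429 − 1.6) / 5.0718 = -0.3571 / 5.0718 = -0.0704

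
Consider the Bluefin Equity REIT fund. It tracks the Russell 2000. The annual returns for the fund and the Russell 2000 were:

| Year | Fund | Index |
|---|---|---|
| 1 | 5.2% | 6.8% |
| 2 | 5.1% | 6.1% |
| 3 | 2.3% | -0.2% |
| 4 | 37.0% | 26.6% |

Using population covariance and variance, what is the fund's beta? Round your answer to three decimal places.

r̄p = 12.4000%,  r̄m = 9.8250%
Cov = Σ(rp − r̄p)(rm − r̄m) / 4 = 140.7225
Var(rm) = Σ(rm − r̄m)² / 4 = 101.2319
β = Cov / Var = 140.7225 / 101.2319 = 1.3901

1.390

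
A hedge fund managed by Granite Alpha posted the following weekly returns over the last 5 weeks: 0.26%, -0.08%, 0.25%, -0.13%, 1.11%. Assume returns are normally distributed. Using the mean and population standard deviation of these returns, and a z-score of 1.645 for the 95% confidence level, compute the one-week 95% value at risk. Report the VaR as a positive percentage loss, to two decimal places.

r̄ = (0.26 − 0.08 + 0.25 − 0.13 + 1.11) / 5 = 0.2820%
Population std dev = √[0.9879 / 5] = 0.4445%
VaR = −(r̄ − z·σ) = −(0.2820 − 1.645 × 0.4445) = −(-0.4492) = 0.4492%

0.45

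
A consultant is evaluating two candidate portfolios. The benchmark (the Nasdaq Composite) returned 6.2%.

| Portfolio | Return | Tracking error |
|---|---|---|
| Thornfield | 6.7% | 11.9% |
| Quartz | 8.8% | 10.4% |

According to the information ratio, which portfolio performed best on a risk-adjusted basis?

Thornfield: IR = (6.7% − 6.2%) / 11.9% = 0.042
Quartz: IR = (8.8% − 6.2%) / 10.4% = 0.250
Highest: Quartz (0.250).

Quartz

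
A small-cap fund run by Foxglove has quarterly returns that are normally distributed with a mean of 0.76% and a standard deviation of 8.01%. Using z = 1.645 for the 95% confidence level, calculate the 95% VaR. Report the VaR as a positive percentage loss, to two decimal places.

VaR (as % loss) = −(μ − z·σ) = −(0.76% − 1.645 × 8.01%) = −(-12.41645%) = 12.41645%

12.42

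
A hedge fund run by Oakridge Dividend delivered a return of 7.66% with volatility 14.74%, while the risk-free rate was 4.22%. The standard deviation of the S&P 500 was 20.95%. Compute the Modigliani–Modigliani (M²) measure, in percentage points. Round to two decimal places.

9.11

Sharpe = (Rp − Rf) / σp = (7.66% − 4.22%) / 14.74% = 0.2334
M² = Rf + Sharpe × σm = 4.22% + 0.2334 × 20.95% = 9.1097%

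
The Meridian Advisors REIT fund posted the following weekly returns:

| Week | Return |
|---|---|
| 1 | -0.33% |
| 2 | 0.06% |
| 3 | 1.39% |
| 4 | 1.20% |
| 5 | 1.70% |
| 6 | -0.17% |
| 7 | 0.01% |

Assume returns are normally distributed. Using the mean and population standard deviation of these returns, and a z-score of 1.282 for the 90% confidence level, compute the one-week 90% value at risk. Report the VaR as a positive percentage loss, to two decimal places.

0.45

Mean return r̄ = 3.860 / 7 = 0.5514%
Σ(r − r̄)² = (-0.33 − 0.5514)² + (0.06 − 0.5514)² + (1.39 − 0.5514)² + … = 4.2751
population σ = √(4.2751 / 7) = √0.6107 = 0.7815%
VaR = −(r̄ − z·σ) = −(0.5514 − 1.282 × 0.7815) = −(-0.4505) = 0.4505%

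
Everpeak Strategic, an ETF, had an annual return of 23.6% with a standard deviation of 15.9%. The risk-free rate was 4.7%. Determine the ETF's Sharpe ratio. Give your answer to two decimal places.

Sharpe = (Rp − Rf) / σp = (23.6% − 4.7%) / 15.9% = 18.90% / 15.9% = 1.1887

1.19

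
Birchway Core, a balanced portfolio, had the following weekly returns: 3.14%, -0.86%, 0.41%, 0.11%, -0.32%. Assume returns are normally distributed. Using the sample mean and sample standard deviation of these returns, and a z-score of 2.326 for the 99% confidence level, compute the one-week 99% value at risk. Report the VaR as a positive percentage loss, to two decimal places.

3.12

Mean return r̄ = 2.480 / 5 = 0.4960%
Σ(r − r̄)² = 9.6517; sample σ = √(9.6517/4) = 1.5534%
VaR = −(r̄ − z·σ) = −(0.4960 − 2.326 × 1.5534) = −(-3.1172) = 3.1172%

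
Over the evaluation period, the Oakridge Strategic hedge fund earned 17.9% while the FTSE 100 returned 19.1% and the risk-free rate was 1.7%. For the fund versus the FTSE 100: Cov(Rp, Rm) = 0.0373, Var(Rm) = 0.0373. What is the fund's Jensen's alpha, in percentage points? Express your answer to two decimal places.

β = Cov / Var = 0.0373 / 0.0373 = 1.0000
E[R] = Rf + β(Rm − Rf) = 1.7% + 1.0000 × (19.1% − 1.7%) = 19.1000%
α = Rp − E[R] = 17.9% − 19.1000% = -1.2000

-1.20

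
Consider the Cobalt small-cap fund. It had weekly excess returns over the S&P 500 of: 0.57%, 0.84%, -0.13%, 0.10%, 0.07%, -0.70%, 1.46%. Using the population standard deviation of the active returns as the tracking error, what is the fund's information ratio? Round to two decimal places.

r̄ = (0.57 + 0.84 − 0.13 + 0.1 + 0.07 − 0.7 + 1.46) / 7 = 2.210 / 7 = 0.3157%
Σ(r − r̄)² = (0.57 − 0.3157)² + (0.84 − 0.3157)² + (-0.13 − 0.3157)² + … = 2.9862
population σ = √(2.9862 / 7) = √0.4266 = 0.6531%
IR = r̄ / tracking error = 0.3157 / 0.6531 = 0.4834

0.48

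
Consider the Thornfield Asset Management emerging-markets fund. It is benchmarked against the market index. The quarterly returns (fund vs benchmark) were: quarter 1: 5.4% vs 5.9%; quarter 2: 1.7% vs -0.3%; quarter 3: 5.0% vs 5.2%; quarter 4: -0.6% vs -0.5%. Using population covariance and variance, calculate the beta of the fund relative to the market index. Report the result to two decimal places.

0.79

r̄p = 2.8750%,  r̄m = 2.5750%
Cov = Σ(rp − r̄p)(rm − r̄m) / 4 = 7.0094
Var(rm) = Σ(rm − r̄m)² / 4 = 8.9169
β = Cov / Var = 7.0094 / 8.9169 = 0.7861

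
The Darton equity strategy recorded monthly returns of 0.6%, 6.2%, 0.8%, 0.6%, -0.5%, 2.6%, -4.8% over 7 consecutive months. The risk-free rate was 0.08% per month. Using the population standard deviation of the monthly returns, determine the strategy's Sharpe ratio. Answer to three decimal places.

0.231

Mean return μ = 5.50 / 7 = 0.7857%
Σ(r − μ)² = (0.6 − 0.7857)² + (6.2 − 0.7857)² + … = 65.5286
population σ = √(65.5286 / 7) = √9.3612 = 3.0596%
Sharpe = (μ − rf) / σ = (0.7857 − 0.08) / 3.0596 = 0.7057 / 3.0596 = 0.2307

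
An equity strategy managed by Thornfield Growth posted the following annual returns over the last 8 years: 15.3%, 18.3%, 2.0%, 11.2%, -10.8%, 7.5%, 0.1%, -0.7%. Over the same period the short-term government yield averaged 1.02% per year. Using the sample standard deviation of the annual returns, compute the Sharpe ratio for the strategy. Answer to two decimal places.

Mean return μ = 42.90 / 8 = 5.3625%
Σ(r − μ)² = (15.3 − 5.3625)² + (18.3 − 5.3625)² + … = 641.7588
sample σ = √(641.7588 / 7) = √91.6798 = 9.5750%
Sharpe = (μ − rf) / σ = (5.3625 − 1.02) / 9.5750 = 4.3425 / 9.5750 = 0.4535

0.45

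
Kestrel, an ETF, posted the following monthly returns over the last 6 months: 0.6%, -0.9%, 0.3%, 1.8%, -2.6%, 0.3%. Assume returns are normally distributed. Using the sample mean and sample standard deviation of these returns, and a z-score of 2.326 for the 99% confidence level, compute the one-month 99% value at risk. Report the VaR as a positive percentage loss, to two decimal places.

μ = (0.6 − 0.9 + 0.3 + 1.8 − 2.6 + 0.3) / 6 = -0.0833%
Sample σ = √[Σ(r − μ)² / 5] = √[11.3083 / 5] = √2.2617 = 1.5039%
VaR = −(μ − z·σ) = −(-0.0833 − 2.326 × 1.5039) = −(-3.5814) = 3.5814%

3.58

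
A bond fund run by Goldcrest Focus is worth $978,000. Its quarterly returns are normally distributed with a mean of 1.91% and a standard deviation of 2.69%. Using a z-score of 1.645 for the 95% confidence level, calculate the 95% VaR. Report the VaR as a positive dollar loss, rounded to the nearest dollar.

Return at the 95% tail: μ − z·σ = 1.91% − 1.645 × 2.69% = 1.91 − 4.42505 = -2.51505%
VaR = −(-2.51505%) × $978,000 = 2.51505% × $978,000 = $24,597

$24,597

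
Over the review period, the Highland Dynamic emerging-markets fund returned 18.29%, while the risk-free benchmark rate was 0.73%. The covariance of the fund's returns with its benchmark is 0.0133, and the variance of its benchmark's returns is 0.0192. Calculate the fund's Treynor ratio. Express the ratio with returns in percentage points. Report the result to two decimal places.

25.35

β = Cov / Var = 0.0133 / 0.0192 = 0.6927
Treynor = (Rp − Rf) / β = (18.29% − 0.73%) / 0.6927 = 17.56 / 0.6927 = 25.3501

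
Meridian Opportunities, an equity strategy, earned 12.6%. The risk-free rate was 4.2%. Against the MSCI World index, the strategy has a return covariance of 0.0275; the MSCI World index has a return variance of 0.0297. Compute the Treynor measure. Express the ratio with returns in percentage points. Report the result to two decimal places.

9.07

β = Cov / Var = 0.0275 / 0.0297 = 0.9259
Treynor = (Rp − Rf) / β = (12.6% − 4.2%) / 0.9259 = 8.40 / 0.9259 = 9.0723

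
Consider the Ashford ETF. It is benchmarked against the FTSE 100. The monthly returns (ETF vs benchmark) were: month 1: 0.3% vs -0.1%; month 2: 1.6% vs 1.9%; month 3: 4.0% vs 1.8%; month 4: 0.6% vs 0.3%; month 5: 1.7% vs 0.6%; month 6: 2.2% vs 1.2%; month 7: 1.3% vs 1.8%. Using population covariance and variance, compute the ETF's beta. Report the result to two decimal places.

r̄p = 1.6714%,  r̄m = 1.0714%
Cov = Σ(rp − r̄p)(rm − r̄m) / 7 = 0.5506
Var(rm) = Σ(rm − r̄m)² / 7 = 0.5649
β = Cov / Var = 0.5506 / 0.5649 = 0.9747

0.97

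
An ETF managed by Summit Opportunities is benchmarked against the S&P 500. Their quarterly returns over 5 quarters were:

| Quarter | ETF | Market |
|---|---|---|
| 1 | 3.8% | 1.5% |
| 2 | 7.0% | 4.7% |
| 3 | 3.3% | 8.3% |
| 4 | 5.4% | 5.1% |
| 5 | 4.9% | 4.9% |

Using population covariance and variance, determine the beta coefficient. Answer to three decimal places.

r̄p = 4.8800%,  r̄m = 4.9000%
Cov = Σ(rp − r̄p)(rm − r̄m) / 5 = -0.4040
Var(rm) = Σ(rm − r̄m)² / 5 = 4.6400
β = Cov / Var = -0.4040 / 4.6400 = -0.0871

-0.087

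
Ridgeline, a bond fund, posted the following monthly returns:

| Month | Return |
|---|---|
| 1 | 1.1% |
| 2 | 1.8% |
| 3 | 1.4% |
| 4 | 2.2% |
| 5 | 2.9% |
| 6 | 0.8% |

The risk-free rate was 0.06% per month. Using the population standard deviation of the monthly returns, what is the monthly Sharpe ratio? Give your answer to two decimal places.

2.33

r̄ = (1.1 + 1.8 + 1.4 + 2.2 + 2.9 + 0.8) / 6 = 10.20 / 6 = 1.7000%
Σ(r − r̄)² = 2.9600; population σ = √(2.9600/6) = 0.7024%
Sharpe = (r̄ − rf) / σ = (1.7000 − 0.06) / 0.7024 = 1.6400 / 0.7024 = 2.3349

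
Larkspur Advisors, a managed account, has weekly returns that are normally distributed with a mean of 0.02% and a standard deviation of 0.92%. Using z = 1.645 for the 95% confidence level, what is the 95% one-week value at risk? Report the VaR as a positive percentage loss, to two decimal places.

VaR (as % loss) = −(μ − z·σ) = −(0.02% − 1.645 × 0.92%) = −(-1.4934%) = 1.4934%

1.49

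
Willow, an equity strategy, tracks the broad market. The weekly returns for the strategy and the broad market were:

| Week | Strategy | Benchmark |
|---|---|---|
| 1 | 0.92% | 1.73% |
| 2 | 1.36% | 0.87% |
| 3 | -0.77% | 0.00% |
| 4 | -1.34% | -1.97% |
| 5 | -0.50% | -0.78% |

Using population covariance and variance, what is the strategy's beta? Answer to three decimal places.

0.704

r̄p = -0.0660%,  r̄m = -0.0300%
Cov = Σ(rp − r̄p)(rm − r̄m) / 5 = 1.1589
Var(rm) = Σ(rm − r̄m)² / 5 = 1.6469
β = Cov / Var = 1.1589 / 1.6469 = 0.7037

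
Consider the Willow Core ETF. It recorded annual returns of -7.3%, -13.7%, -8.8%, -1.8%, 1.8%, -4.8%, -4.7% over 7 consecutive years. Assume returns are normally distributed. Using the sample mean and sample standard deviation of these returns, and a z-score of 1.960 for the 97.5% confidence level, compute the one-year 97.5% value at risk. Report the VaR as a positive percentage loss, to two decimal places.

15.39

r̄ = (-7.3 − 13.7 − 8.8 − 1.8 + 1.8 − 4.8 − 4.7) / 7 = -5.6143%
Σ(r − r̄)² = 149.3886; sample σ = √(149.3886/6) = 4.9898%
VaR = −(r̄ − z·σ) = −(-5.6143 − 1.960 × 4.9898) = −(-15.3943) = 15.3943%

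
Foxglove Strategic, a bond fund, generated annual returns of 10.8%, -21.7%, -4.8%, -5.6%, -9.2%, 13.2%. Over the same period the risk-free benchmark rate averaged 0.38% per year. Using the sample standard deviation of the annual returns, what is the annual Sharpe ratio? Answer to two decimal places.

-0.25

r̄ = (10.8 − 21.7 − 4.8 − 5.6 − 9.2 + 13.2) / 6 = -2.8833%
Sample std dev = √[850.9283 / 5] = 13.0455%
Sharpe = (r̄ − rf) / σ = (-2.8833 − 0.38) / 13.0455 = -3.2633 / 13.0455 = -0.2501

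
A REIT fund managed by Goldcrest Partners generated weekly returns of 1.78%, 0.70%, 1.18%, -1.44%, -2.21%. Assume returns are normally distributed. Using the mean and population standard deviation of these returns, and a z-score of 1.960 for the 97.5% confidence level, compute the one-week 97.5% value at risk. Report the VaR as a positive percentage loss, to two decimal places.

r̄ = (1.78 + 0.7 + 1.18 − 1.44 − 2.21) / 5 = 0.0020%
Σ(r − r̄)² = (1.78 − 0.0020)² + (0.7 − 0.0020)² + (1.18 − 0.0020)² + … = 12.0085
σ = √[12.0085 / 5] = 1.5497%
VaR = −(r̄ − z·σ) = −(0.0020 − 1.960 × 1.5497) = −(-3.0354) = 3.0354%

3.04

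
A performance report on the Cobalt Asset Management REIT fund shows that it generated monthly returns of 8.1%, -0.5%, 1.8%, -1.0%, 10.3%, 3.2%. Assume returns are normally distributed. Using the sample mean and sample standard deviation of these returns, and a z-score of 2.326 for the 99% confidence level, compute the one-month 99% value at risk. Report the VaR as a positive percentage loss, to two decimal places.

r̄ = (8.1 − 0.5 + 1.8 − 1 + 10.3 + 3.2) / 6 = 21.90 / 6 = 3.6500%
Σ(r − r̄)² = (8.1 − 3.6500)² + (-0.5 − 3.6500)² + (1.8 − 3.6500)² + … = 106.4950
σ = √[106.4950 / 5] = 4.6151%
VaR = −(r̄ − z·σ) = −(3.6500 − 2.326 × 4.6151) = −(-7.0847) = 7.0847%

7.08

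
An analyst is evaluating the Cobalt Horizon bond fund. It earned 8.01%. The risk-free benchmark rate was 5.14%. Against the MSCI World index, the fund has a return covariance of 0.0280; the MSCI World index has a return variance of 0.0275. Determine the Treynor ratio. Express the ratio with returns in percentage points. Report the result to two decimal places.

2.82

β = Cov / Var = 0.0280 / 0.0275 = 1.0182
Treynor = (Rp − Rf) / β = (8.01% − 5.14%) / 1.0182 = 2.87 / 1.0182 = 2.8187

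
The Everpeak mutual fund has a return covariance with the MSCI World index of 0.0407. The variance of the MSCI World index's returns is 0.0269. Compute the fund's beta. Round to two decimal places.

1.51

β = Cov(Rp, Rm) / Var(Rm) = 0.0407 / 0.0269 = 1.5130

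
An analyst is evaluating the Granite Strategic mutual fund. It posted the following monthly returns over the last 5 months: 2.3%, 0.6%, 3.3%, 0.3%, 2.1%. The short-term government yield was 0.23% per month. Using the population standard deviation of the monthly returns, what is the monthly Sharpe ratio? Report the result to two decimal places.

r̄ = (2.3 + 0.6 + 3.3 + 0.3 + 2.1) / 5 = 8.60 / 5 = 1.7200%
Σ(r − r̄)² = 6.2480; population σ = √(6.2480/5) = 1.1179%
Sharpe = (r̄ − rf) / σ = (1.7200 − 0.23) / 1.1179 = 1.4900 / 1.1179 = 1.3329

1.33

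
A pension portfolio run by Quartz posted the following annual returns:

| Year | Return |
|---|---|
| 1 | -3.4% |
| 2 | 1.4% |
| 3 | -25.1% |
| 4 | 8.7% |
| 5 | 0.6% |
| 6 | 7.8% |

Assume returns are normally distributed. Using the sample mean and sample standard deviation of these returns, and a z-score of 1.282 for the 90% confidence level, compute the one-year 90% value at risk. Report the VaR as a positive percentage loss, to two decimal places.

μ = (-3.4 + 1.4 − 25.1 + 8.7 + 0.6 + 7.8) / 6 = -10.00 / 6 = -1.6667%
Σ(r − μ)² = (-3.4 − (-1.6667))² + (1.4 − (-1.6667))² + … = 763.7533
sample σ = √(763.7533 / 5) = √152.7507 = 12.3592%
VaR = −(μ − z·σ) = −(-1.6667 − 1.282 × 12.3592) = −(-17.5112) = 17.5112%

17.51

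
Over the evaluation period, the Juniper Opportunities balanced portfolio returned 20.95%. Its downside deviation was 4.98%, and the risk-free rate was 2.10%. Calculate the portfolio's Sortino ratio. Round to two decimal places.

3.79

Sortino = (Rp − Rf) / σd = (20.95% − 2.10%) / 4.98% = 18.85% / 4.98% = 3.7851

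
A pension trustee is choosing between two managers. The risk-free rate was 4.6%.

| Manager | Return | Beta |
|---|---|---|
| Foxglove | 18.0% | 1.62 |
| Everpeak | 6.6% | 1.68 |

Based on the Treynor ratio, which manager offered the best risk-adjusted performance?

Foxglove

Foxglove: Treynor = (18.0% − 4.6%) / 1.62 = 8.272
Everpeak: Treynor = (6.6% − 4.6%) / 1.68 = 1.190
Highest: Foxglove (8.272).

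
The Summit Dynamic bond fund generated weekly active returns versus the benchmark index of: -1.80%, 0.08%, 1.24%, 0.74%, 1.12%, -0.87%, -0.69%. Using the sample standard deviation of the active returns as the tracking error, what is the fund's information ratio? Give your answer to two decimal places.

-0.02

r̄ = (-1.8 + 0.08 + 1.24 + 0.74 + 1.12 − 0.87 − 0.69) / 7 = -0.180 / 7 = -0.0257%
Σ(r − r̄)² = 7.8144; sample σ = √(7.8144/6) = 1.1412%
IR = r̄ / tracking error = -0.0257 / 1.1412 = -0.0225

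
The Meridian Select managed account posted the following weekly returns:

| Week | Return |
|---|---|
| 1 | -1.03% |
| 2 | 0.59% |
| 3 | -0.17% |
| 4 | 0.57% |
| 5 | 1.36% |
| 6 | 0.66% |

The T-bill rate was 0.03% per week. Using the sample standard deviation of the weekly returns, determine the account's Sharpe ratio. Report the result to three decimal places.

0.364

r̄ = (-1.03 + 0.59 − 0.17 + 0.57 + 1.36 + 0.66) / 6 = 1.980 / 6 = 0.3300%
Σ(r − r̄)² = 3.3946; sample σ = √(3.3946/5) = 0.8240%
Sharpe = (r̄ − rf) / σ = (0.3300 − 0.03) / 0.8240 = 0.3000 / 0.8240 = 0.3641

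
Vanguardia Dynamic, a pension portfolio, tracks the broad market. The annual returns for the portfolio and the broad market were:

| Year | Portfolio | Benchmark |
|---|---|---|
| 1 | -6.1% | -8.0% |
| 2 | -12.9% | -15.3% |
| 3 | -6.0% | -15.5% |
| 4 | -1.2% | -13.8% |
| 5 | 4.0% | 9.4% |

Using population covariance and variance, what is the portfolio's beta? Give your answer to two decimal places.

0.45

r̄p = -4.4400%,  r̄m = -8.6400%
Cov = Σ(rp − r̄p)(rm − r̄m) / 5 = 40.3044
Var(rm) = Σ(rm − r̄m)² / 5 = 88.7784
β = Cov / Var = 40.3044 / 88.7784 = 0.4540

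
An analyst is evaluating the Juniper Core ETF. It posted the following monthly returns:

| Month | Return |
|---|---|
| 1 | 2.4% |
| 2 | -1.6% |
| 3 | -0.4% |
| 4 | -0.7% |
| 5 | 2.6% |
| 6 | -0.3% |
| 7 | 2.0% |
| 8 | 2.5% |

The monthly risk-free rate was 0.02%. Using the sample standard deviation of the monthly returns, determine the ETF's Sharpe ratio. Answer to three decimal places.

0.460

r̄ = (2.4 − 1.6 − 0.4 − 0.7 + 2.6 − 0.3 + 2 + 2.5) / 8 = 6.50 / 8 = 0.8125%
Σ(r − r̄)² = (2.4 − 0.8125)² + (-1.6 − 0.8125)² + (-0.4 − 0.8125)² + … = 20.7888
sample σ = √(20.7888 / 7) = √2.9698 = 1.7233%
Sharpe = (r̄ − rf) / σ = (0.8125 − 0.02) / 1.7233 = 0.7925 / 1.7233 = 0.4599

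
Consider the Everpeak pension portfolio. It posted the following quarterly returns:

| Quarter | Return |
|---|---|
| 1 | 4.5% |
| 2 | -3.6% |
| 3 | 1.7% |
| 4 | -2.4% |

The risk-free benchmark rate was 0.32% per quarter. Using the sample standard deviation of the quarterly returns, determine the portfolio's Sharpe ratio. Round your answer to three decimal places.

-0.072

r̄ = (4.5 − 3.6 + 1.7 − 2.4) / 4 = 0.20 / 4 = 0.0500%
Sample std dev = √[41.8500 / 3] = 3.7350%
Sharpe = (r̄ − rf) / σ = (0.0500 − 0.32) / 3.7350 = -0.2700 / 3.7350 = -0.0723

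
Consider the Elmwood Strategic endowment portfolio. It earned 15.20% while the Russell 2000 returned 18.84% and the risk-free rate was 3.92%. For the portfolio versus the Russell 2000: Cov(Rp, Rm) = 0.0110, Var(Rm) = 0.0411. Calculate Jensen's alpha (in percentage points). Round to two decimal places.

β = Cov / Var = 0.0110 / 0.0411 = 0.2676
E[R] = Rf + β(Rm − Rf) = 3.92% + 0.2676 × (18.84% − 3.92%) = 7.9126%
α = Rp − E[R] = 15.20% − 7.9126% = 7.2874

7.29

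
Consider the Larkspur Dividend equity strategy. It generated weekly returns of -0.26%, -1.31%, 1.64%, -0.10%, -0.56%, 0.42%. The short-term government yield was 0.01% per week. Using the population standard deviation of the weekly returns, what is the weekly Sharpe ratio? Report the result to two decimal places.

Mean return r̄ = -0.170 / 6 = -0.0283%
Σ(r − r̄)² = (-0.26 − (-0.0283))² + (-1.31 − (-0.0283))² + (1.64 − (-0.0283))² + … = 4.9685
population σ = √(4.9685 / 6) = √0.8281 = 0.9100%
Sharpe = (r̄ − rf) / σ = (-0.0283 − 0.01) / 0.9100 = -0.0383 / 0.9100 = -0.0421

-0.04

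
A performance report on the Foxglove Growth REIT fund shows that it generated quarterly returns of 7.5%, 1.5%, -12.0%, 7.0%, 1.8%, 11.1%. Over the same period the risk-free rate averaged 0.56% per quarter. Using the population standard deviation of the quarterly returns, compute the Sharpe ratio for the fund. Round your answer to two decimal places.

μ = (7.5 + 1.5 − 12 + 7 + 1.8 + 11.1) / 6 = 16.90 / 6 = 2.8167%
Population std dev = √[330.3483 / 6] = 7.4201%
Sharpe = (μ − rf) / σ = (2.8167 − 0.56) / 7.4201 = 2.2567 / 7.4201 = 0.3041

0.30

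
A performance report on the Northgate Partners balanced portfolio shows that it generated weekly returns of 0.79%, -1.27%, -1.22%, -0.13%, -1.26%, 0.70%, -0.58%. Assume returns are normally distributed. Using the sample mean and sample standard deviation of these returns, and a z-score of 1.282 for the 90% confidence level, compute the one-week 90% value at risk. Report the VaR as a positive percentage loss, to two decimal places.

r̄ = (0.79 − 1.27 − 1.22 − 0.13 − 1.26 + 0.7 − 0.58) / 7 = -0.4243%
Sample std dev = √[4.8962 / 6] = 0.9033%
VaR = −(r̄ − z·σ) = −(-0.4243 − 1.282 × 0.9033) = −(-1.5823) = 1.5823%

1.58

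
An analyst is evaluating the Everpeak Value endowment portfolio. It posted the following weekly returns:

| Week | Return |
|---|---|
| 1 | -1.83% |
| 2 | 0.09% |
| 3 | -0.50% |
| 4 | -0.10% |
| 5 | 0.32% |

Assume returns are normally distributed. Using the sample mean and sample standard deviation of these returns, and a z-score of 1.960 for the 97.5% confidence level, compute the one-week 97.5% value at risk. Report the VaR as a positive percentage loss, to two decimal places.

2.07

Mean return μ = -2.020 / 5 = -0.4040%
Sample σ = √[Σ(r − μ)² / 4] = √[2.9033 / 4] = √0.7258 = 0.8519%
VaR = −(μ − z·σ) = −(-0.4040 − 1.960 × 0.8519) = −(-2.0737) = 2.0737%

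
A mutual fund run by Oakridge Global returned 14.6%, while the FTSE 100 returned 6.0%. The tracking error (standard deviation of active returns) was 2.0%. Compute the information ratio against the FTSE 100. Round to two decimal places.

IR = (Rp − Rb) / TE = (14.6% − 6.0%) / 2.0% = 8.60% / 2.0% = 4.3000

4.30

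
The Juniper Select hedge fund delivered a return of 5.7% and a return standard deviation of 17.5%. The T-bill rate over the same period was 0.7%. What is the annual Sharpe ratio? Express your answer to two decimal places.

0.29

Sharpe = (Rp − Rf) / σp = (5.7% − 0.7%) / 17.5% = 5.00% / 17.5% = 0.2857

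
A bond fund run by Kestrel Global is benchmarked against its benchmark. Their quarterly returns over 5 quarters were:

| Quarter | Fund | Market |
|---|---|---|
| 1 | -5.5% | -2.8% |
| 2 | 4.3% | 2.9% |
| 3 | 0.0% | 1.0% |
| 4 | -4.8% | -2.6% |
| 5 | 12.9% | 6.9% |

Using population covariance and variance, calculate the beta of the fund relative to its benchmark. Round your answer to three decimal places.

r̄p = 1.3800%,  r̄m = 1.0800%
Cov = Σ(rp − r̄p)(rm − r̄m) / 5 = 24.3816
Var(rm) = Σ(rm − r̄m)² / 5 = 13.1576
β = Cov / Var = 24.3816 / 13.1576 = 1.8530

1.853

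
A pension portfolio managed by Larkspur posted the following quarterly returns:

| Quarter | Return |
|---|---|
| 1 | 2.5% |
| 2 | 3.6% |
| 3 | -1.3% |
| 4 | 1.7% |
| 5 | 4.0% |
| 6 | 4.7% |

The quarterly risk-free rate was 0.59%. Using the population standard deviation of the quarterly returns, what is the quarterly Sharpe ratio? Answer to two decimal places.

r̄ = (2.5 + 3.6 − 1.3 + 1.7 + 4 + 4.7) / 6 = 2.5333%
Population σ = √[Σ(r − r̄)² / 6] = √[23.3733 / 6] = √3.8956 = 1.9737%
Sharpe = (r̄ − rf) / σ = (2.5333 − 0.59) / 1.9737 = 1.9433 / 1.9737 = 0.9846

0.98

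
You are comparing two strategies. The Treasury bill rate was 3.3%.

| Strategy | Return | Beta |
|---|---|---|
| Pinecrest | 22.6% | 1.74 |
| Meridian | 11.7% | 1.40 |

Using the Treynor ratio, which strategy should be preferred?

Pinecrest

Pinecrest: Treynor = (22.6% − 3.3%) / 1.74 = 11.092
Meridian: Treynor = (11.7% − 3.3%) / 1.40 = 6.000
Highest: Pinecrest (11.092).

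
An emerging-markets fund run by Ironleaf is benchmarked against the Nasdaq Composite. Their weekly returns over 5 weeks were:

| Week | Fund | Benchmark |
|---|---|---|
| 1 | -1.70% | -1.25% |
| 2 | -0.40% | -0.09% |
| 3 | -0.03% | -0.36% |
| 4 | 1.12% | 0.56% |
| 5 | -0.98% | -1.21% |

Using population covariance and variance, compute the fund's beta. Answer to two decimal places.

1.28

r̄p = -0.3980%,  r̄m = -0.4700%
Cov = Σ(rp − r̄p)(rm − r̄m) / 5 = 0.6099
Var(rm) = Σ(rm − r̄m)² / 5 = 0.4747
β = Cov / Var = 0.6099 / 0.4747 = 1.2848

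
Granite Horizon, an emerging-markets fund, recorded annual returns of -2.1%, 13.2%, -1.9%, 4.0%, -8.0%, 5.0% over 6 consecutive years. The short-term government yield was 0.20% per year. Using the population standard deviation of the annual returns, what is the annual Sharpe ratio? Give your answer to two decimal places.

0.22

Mean return μ = 10.20 / 6 = 1.7000%
Σ(r − μ)² = 269.9200; population σ = √(269.9200/6) = 6.7072%
Sharpe = (μ − rf) / σ = (1.7000 − 0.2) / 6.7072 = 1.5000 / 6.7072 = 0.2236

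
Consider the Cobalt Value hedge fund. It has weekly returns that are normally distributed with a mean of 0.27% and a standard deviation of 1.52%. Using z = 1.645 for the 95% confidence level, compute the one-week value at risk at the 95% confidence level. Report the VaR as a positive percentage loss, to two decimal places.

VaR (as % loss) = −(μ − z·σ) = −(0.27% − 1.645 × 1.52%) = −(-2.2304%) = 2.2304%

2.23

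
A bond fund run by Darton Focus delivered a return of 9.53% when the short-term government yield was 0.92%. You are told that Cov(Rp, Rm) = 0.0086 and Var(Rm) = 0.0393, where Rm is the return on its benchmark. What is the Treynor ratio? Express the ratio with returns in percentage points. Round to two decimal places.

39.35

β = Cov / Var = 0.0086 / 0.0393 = 0.2188
Treynor = (Rp − Rf) / β = (9.53% − 0.92%) / 0.2188 = 8.61 / 0.2188 = 39.3510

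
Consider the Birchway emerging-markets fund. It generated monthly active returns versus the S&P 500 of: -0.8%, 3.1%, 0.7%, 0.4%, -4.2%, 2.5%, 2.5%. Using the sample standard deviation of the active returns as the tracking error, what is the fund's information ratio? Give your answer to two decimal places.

r̄ = (-0.8 + 3.1 + 0.7 + 0.4 − 4.2 + 2.5 + 2.5) / 7 = 4.20 / 7 = 0.6000%
Σ(r − r̄)² = (-0.8 − 0.6000)² + (3.1 − 0.6000)² + (0.7 − 0.6000)² + … = 38.5200
sample σ = √(38.5200 / 6) = √6.4200 = 2.5338%
IR = r̄ / tracking error = 0.6000 / 2.5338 = 0.2368

0.24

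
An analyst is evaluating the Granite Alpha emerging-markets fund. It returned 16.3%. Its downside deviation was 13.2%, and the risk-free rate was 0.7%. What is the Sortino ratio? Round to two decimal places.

Sortino = (Rp − Rf) / σd = (16.3% − 0.7%) / 13.2% = 15.60% / 13.2% = 1.1818

1.18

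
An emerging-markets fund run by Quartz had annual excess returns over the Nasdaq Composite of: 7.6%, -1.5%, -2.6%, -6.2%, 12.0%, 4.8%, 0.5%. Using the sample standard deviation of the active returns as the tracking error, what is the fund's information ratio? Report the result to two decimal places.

0.33

μ = (7.6 − 1.5 − 2.6 − 6.2 + 12 + 4.8 + 0.5) / 7 = 2.0857%
Σ(r − μ)² = 242.0486; sample σ = √(242.0486/6) = 6.3515%
IR = μ / tracking error = 2.0857 / 6.3515 = 0.3284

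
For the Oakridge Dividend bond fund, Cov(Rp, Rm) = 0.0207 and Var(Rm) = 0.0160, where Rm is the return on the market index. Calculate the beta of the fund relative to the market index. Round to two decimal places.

β = Cov(Rp, Rm) / Var(Rm) = 0.0207 / 0.0160 = 1.2938

1.29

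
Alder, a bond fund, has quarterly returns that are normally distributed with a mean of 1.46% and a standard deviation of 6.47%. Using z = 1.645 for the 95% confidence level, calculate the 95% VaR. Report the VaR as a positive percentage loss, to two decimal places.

VaR (as % loss) = −(μ − z·σ) = −(1.46% − 1.645 × 6.47%) = −(-9.18315%) = 9.18315%

9.18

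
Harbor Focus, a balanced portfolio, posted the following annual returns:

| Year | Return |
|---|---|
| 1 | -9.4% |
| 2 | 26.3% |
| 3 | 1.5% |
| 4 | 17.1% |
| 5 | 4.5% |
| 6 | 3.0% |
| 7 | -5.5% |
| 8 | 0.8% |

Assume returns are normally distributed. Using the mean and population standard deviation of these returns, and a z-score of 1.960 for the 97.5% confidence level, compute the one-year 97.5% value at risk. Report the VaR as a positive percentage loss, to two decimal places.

16.59

μ = (-9.4 + 26.3 + 1.5 + 17.1 + 4.5 + 3 − 5.5 + 0.8) / 8 = 4.7875%
Σ(r − μ)² = (-9.4 − 4.7875)² + (26.3 − 4.7875)² + (1.5 − 4.7875)² + … = 951.4888
population σ = √(951.4888 / 8) = √118.9361 = 10.9058%
VaR = −(μ − z·σ) = −(4.7875 − 1.960 × 10.9058) = −(-16.5879) = 16.5879%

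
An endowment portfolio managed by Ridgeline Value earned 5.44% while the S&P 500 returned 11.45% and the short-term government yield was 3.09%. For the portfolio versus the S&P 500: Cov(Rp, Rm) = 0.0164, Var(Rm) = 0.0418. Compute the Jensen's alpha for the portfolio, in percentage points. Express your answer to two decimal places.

-0.93

β = Cov / Var = 0.0164 / 0.0418 = 0.3923
E[R] = Rf + β(Rm − Rf) = 3.09% + 0.3923 × (11.45% − 3.09%) = 6.3696%
α = Rp − E[R] = 5.44% − 6.3696% = -0.9296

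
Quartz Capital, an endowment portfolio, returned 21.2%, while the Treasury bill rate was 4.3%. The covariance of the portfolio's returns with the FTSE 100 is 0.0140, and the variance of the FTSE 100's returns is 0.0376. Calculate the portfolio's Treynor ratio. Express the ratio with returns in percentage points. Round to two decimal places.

45.39

β = Cov / Var = 0.0140 / 0.0376 = 0.3723
Treynor = (Rp − Rf) / β = (21.2% − 4.3%) / 0.3723 = 16.90 / 0.3723 = 45.3935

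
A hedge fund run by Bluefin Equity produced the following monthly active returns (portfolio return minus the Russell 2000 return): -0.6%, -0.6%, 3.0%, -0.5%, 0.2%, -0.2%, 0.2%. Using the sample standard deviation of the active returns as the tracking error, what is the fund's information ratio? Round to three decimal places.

0.168

r̄ = (-0.6 − 0.6 + 3 − 0.5 + 0.2 − 0.2 + 0.2) / 7 = 1.50 / 7 = 0.2143%
Sample σ = √[Σ(r − r̄)² / 6] = √[9.7686 / 6] = √1.6281 = 1.2760%
IR = r̄ / tracking error = 0.2143 / 1.2760 = 0.1679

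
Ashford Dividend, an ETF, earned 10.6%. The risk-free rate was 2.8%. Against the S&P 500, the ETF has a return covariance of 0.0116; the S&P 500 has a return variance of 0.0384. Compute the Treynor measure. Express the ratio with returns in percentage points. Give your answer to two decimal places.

β = Cov / Var = 0.0116 / 0.0384 = 0.3021
Treynor = (Rp − Rf) / β = (10.6% − 2.8%) / 0.3021 = 7.80 / 0.3021 = 25.8193

25.82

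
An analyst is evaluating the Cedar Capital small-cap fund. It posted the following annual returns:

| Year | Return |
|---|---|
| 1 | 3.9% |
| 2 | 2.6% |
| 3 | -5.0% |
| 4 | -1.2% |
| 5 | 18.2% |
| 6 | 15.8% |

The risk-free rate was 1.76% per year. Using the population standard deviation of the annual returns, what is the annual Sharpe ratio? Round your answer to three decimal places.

0.466

μ = (3.9 + 2.6 − 5 − 1.2 + 18.2 + 15.8) / 6 = 34.30 / 6 = 5.7167%
Σ(r − μ)² = 433.2083; population σ = √(433.2083/6) = 8.4971%
Sharpe = (μ − rf) / σ = (5.7167 − 1.76) / 8.4971 = 3.9567 / 8.4971 = 0.4657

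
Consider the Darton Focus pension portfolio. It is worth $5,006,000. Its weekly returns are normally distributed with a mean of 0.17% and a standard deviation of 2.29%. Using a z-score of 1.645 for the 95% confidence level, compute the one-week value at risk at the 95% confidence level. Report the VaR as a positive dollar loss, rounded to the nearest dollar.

Return at the 95% tail: μ − z·σ = 0.17% − 1.645 × 2.29% = 0.17 − 3.76705 = -3.59705%
VaR = −(-3.59705%) × $5,006,000 = 3.59705% × $5,006,000 = $180,068

$180,068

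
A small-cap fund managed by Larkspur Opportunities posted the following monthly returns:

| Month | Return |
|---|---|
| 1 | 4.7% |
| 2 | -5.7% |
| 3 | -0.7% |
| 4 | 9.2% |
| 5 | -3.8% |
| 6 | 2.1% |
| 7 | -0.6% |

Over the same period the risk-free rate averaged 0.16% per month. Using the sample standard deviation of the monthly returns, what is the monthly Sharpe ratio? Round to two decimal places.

μ = (4.7 − 5.7 − 0.7 + 9.2 − 3.8 + 2.1 − 0.6) / 7 = 0.7429%
Sample σ = √[Σ(r − μ)² / 6] = √[155.0571 / 6] = √25.8429 = 5.0836%
Sharpe = (μ − rf) / σ = (0.7429 − 0.16) / 5.0836 = 0.5829 / 5.0836 = 0.1147

0.11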